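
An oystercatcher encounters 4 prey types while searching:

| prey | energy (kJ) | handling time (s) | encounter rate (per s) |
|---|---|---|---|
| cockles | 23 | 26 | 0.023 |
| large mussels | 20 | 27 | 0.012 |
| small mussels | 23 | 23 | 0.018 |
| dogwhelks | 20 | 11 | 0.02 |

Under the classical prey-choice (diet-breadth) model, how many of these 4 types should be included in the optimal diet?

Rank by E/h (kJ/s): dogwhelks 1.82, small mussels 1, cockles 0.885, large mussels 0.741. Include each in turn until the next type's E/h falls below the running intake rate.
Rate on top 1: 0.3279. small mussels: 1 > 0.3279 → include.
Rate on top 2: 0.4982. cockles: 0.885 > 0.4982 → include.
Rate on top 3: 0.6017. large mussels: 0.741 > 0.6017 → include.
Optimal diet: dogwhelks, small mussels, cockles, large mussels — 4 of 4 types.

4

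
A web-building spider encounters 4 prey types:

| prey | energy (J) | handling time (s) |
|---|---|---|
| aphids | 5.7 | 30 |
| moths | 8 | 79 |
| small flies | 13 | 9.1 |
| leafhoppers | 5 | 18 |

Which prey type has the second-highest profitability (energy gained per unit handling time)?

leafhoppers

Profitability E/h (J/s): aphids = 5.7/30 = 0.19, moths = 8/79 = 0.101, small flies = 13/9.1 = 1.43, leafhoppers = 5/18 = 0.278.
Ranked: small flies > leafhoppers > aphids > moths.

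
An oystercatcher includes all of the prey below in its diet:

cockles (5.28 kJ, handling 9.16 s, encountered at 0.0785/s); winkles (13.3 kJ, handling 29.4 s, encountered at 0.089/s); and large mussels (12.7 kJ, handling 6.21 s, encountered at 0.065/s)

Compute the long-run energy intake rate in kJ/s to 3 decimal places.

0.511 kJ/s

R = Σλ_iE_i / (1 + Σλ_ih_i)
Numerator: 0.0785×5.28 + 0.089×13.3 + 0.065×12.7 = 2.424
Denominator: 1 + 0.0785×9.16 + 0.089×29.4 + 0.065×6.21 = 4.739
R = 2.424/4.739 = 0.5114 kJ/s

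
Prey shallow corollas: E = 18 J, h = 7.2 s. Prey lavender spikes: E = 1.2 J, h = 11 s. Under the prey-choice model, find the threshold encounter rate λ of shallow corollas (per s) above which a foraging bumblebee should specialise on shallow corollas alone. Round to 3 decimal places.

The zero-one rule: include lavender spikes iff E₂/h₂ > λE₁/(1+λh₁). Equality gives the switch point.
λE₁h₂ = E₂ + λE₂h₁ ⇒ λ = E₂/(E₁h₂ − E₂h₁) = 1.2/(198 − 8.64) = 0.006337 per s.

0.006 per s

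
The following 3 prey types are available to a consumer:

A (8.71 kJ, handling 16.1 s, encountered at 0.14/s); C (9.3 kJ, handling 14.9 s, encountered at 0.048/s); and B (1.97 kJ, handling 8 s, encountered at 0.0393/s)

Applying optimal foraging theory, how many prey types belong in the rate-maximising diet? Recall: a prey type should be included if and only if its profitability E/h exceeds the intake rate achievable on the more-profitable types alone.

2

Profitabilities (E/h, kJ/s): C 0.624, A 0.541, B 0.246. Add prey in this order while the next type's profitability exceeds the intake rate on those already taken.
Rate on top 1: 0.2603. A: 0.541 > 0.2603 → include.
Rate on top 2: 0.4197. B: 0.246 < 0.4197 → exclude; stop.
Optimal diet: C, A — 2 of 3 types.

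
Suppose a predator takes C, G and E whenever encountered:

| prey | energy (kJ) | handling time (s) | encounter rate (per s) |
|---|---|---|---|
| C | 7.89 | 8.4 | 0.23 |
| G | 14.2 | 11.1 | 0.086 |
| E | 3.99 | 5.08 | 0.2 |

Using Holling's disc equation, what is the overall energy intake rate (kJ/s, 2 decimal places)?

0.78 kJ/s

R = (0.23×7.89 + 0.086×14.2 + 0.2×3.99) / (1 + 0.23×8.4 + 0.086×11.1 + 0.2×5.08) = 3.834/4.903 = 0.782 kJ/s.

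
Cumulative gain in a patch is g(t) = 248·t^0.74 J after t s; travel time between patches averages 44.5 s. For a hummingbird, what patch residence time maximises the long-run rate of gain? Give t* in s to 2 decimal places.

By the marginal value theorem, leave when the instantaneous gain rate g'(t) equals the habitat-wide average g(t)/(T + t).
g'(t) = 0.74·248·t^-0.26. Setting 0.74·248·t^-0.26 = 248·t^0.74/(44.5+t) gives 0.74(44.5+t) = t, so 0.26·t = 0.74×44.5.
t* = 0.74×44.5/0.26 = 126.7 s.

126.65 s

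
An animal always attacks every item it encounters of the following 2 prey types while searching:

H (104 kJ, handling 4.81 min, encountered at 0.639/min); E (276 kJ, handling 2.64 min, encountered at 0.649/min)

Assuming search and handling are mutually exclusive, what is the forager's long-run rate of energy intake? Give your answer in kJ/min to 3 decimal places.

42.437 kJ/min

Energy encountered per unit search time: 0.639×104 + 0.649×276 = 245.6 kJ/min.
Handling time per unit search time: 0.639×4.81 + 0.649×2.64 = 4.787.
Rate = 245.6/(1 + 4.787) = 42.44 kJ/min.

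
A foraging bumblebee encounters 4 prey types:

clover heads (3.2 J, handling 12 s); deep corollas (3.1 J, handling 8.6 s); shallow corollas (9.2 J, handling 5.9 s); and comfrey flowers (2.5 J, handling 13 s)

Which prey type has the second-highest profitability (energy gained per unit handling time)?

Profitability E/h (J/s): clover heads = 3.2/12 = 0.267, deep corollas = 3.1/8.6 = 0.36, shallow corollas = 9.2/5.9 = 1.56, comfrey flowers = 2.5/13 = 0.192.
Ranked: shallow corollas > deep corollas > clover heads > comfrey flowers.

deep corollas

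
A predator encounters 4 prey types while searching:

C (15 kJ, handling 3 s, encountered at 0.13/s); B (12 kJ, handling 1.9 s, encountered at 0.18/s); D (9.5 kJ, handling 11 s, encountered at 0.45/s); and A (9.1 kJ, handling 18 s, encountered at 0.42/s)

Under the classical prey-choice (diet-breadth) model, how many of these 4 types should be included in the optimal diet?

2

Rank by E/h (kJ/s): B 6.32, C 5, D 0.864, A 0.506. Include each in turn until the next type's E/h falls below the running intake rate.
Rate on top 1: 1.61. C: 5 > 1.61 → include.
Rate on top 2: 2.373. D: 0.864 < 2.373 → exclude; stop.
Optimal diet: B, C — 2 of 4 types.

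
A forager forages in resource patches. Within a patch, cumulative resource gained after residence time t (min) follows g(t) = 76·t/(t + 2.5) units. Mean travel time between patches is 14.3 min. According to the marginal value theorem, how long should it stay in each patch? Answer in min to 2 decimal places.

5.98 min

By the marginal value theorem, leave when the instantaneous gain rate g'(t) equals the habitat-wide average g(t)/(T + t).
g'(t) = 76·2.5/(t + 2.5)². Setting 76·2.5/(t+2.5)² = 76t/[(t+2.5)(14.3+t)] gives 2.5(14.3+t) = t(t+2.5), so t² = 2.5×14.3 = 35.75.
t* = √35.75 = 5.979 min.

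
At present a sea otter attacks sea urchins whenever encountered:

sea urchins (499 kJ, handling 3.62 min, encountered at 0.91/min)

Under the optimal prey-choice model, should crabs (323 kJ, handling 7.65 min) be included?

Current rate: (0.91×499)/(1 + 0.91×3.62) = 105.7 kJ/min.
crabs: E/h = 323/7.65 = 42.22 kJ/min.
Since 42.22 < R, time spent handling crabs is better spent searching.

No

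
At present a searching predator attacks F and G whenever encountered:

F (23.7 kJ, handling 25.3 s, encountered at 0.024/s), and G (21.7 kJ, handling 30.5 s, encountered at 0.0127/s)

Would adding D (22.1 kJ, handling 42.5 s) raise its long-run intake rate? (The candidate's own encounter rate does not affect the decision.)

Current rate: (0.024×23.7 + 0.0127×21.7)/(1 + 0.024×25.3 + 0.0127×30.5) = 0.4233 kJ/s.
D: E/h = 22.1/42.5 = 0.52 kJ/s.
Since 0.52 > R, including D increases the long-run rate.

Yes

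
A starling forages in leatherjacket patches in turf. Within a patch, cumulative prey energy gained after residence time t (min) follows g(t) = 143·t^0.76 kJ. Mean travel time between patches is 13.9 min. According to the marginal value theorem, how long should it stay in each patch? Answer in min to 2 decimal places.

Optimal t* satisfies g'(t*) = g(t*)/(T + t*).
g'(t) = 0.76·143·t^-0.24. Setting 0.76·143·t^-0.24 = 143·t^0.76/(13.9+t) gives 0.76(13.9+t) = t, so 0.24·t = 0.76×13.9.
t* = 0.76×13.9/0.24 = 44.02 min.

44.02 min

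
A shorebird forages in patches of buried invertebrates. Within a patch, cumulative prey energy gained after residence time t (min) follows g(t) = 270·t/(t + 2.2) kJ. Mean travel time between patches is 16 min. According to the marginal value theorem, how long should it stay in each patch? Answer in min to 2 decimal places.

5.93 min

By the marginal value theorem, leave when the instantaneous gain rate g'(t) equals the habitat-wide average g(t)/(T + t).
g'(t) = 270·2.2/(t + 2.2)². Setting 270·2.2/(t+2.2)² = 270t/[(t+2.2)(16+t)] gives 2.2(16+t) = t(t+2.2), so t² = 2.2×16 = 35.2.
t* = √35.2 = 5.933 min.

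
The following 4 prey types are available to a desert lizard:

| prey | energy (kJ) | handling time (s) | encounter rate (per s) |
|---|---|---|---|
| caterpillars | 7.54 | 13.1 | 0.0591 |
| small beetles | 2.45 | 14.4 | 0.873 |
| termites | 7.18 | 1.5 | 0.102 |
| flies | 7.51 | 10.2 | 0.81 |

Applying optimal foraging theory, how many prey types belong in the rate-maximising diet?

Rank by E/h (kJ/s): termites 4.79, flies 0.736, caterpillars 0.576, small beetles 0.17. Include each in turn until the next type's E/h falls below the running intake rate.
Rate on top 1: 0.6352. flies: 0.736 > 0.6352 → include.
Rate on top 2: 0.7239. caterpillars: 0.576 < 0.7239 → exclude; stop.
Optimal diet: termites, flies — 2 of 4 types.

2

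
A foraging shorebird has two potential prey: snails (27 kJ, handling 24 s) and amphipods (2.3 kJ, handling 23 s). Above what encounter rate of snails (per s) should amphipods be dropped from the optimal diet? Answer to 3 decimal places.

Drop amphipods once their profitability E₂/h₂ falls below the rate achievable on snails alone: E₂/h₂ = λE₁/(1 + λh₁).
Solve for λ: λE₁h₂ = E₂(1 + λh₁) → λ(E₁h₂ − E₂h₁) = E₂ → λ = E₂/(E₁h₂ − E₂h₁).
λ = 2.3/(27×23 − 2.3×24) = 2.3/565.8 = 0.004065 per s.

0.004 per s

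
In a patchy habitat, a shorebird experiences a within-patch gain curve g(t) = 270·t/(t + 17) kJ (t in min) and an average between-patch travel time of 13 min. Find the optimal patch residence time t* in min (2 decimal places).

14.87 min

Maximise g(t)/(T+t): set derivative to zero → g'(t)(T+t) = g(t).
g'(t) = 270·17/(t + 17)². Setting 270·17/(t+17)² = 270t/[(t+17)(13+t)] gives 17(13+t) = t(t+17), so t² = 17×13 = 221.
t* = √221 = 14.87 min.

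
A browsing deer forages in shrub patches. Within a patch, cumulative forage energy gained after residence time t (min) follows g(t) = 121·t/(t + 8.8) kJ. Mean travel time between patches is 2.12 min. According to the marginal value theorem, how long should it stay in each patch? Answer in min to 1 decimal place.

By the marginal value theorem, leave when the instantaneous gain rate g'(t) equals the habitat-wide average g(t)/(T + t).
g'(t) = 121·8.8/(t + 8.8)². Setting 121·8.8/(t+8.8)² = 121t/[(t+8.8)(2.12+t)] gives 8.8(2.12+t) = t(t+8.8), so t² = 8.8×2.12 = 18.66.
t* = √18.66 = 4.319 min.

4.3 min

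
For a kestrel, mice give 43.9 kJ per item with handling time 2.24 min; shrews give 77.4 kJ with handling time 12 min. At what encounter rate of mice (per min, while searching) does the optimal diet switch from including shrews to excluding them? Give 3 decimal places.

At the threshold, the rate on mice alone equals the profitability of shrews: λ·43.9/(1 + λ·2.24) = 77.4/12 = 6.45.
Rearranging, λ(43.9 − 6.45×2.24) = 6.45, so λ = 6.45/29.45 = 0.219 per min.

0.219 per min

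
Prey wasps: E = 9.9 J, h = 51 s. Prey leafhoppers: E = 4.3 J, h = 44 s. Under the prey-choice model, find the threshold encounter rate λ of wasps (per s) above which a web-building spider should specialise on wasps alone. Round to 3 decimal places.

At the threshold, the rate on wasps alone equals the profitability of leafhoppers: λ·9.9/(1 + λ·51) = 4.3/44 = 0.09773.
Rearranging, λ(9.9 − 0.09773×51) = 0.09773, so λ = 0.09773/4.916 = 0.01988 per s.

0.020 per s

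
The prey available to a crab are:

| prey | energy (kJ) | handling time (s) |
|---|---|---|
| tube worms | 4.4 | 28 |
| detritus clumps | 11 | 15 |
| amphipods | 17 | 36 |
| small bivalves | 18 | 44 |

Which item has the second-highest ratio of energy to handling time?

In descending order of E/h:
detritus clumps: 11/15 = 0.733 kJ/s
amphipods: 17/36 = 0.472 kJ/s
small bivalves: 18/44 = 0.409 kJ/s
tube worms: 4.4/28 = 0.157 kJ/s

amphipods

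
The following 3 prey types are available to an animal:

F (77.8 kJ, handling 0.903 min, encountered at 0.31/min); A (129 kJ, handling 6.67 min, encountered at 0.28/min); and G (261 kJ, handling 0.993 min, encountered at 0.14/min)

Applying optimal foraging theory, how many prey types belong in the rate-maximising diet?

Profitabilities (E/h, kJ/min): G 263, F 86.2, A 19.3. Add prey in this order while the next type's profitability exceeds the intake rate on those already taken.
Rate on top 1: 32.08. F: 86.2 > 32.08 → include.
Rate on top 2: 42.75. A: 19.3 < 42.75 → exclude; stop.
Optimal diet: G, F — 2 of 3 types.

2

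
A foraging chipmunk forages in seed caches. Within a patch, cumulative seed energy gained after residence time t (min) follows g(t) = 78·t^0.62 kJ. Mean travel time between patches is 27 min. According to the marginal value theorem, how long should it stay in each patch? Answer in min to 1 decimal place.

Maximise g(t)/(T+t): set derivative to zero → g'(t)(T+t) = g(t).
g'(t) = 0.62·78·t^-0.38. Setting 0.62·78·t^-0.38 = 78·t^0.62/(27+t) gives 0.62(27+t) = t, so 0.38·t = 0.62×27.
t* = 0.62×27/0.38 = 44.05 min.

44.1 min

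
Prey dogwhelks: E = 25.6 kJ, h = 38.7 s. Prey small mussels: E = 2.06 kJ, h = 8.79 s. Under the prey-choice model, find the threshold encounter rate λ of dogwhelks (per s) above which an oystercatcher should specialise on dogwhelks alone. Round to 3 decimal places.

Drop small mussels once their profitability E₂/h₂ falls below the rate achievable on dogwhelks alone: E₂/h₂ = λE₁/(1 + λh₁).
Solve for λ: λE₁h₂ = E₂(1 + λh₁) → λ(E₁h₂ − E₂h₁) = E₂ → λ = E₂/(E₁h₂ − E₂h₁).
λ = 2.06/(25.6×8.79 − 2.06×38.7) = 2.06/145.3 = 0.01418 per s.

0.014 per s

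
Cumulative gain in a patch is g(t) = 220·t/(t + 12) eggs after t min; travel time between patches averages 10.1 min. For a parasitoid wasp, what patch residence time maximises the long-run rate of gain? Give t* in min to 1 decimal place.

11.0 min

Optimal t* satisfies g'(t*) = g(t*)/(T + t*).
g'(t) = 220·12/(t + 12)². Setting 220·12/(t+12)² = 220t/[(t+12)(10.1+t)] gives 12(10.1+t) = t(t+12), so t² = 12×10.1 = 121.2.
t* = √121.2 = 11.01 min.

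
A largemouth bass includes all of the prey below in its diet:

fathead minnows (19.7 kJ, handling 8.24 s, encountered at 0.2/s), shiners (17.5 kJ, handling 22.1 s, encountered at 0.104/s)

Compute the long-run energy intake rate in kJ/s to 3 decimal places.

1.164 kJ/s

R = Σλ_iE_i / (1 + Σλ_ih_i)
Numerator: 0.2×19.7 + 0.104×17.5 = 5.76
Denominator: 1 + 0.2×8.24 + 0.104×22.1 = 4.946
R = 5.76/4.946 = 1.164 kJ/s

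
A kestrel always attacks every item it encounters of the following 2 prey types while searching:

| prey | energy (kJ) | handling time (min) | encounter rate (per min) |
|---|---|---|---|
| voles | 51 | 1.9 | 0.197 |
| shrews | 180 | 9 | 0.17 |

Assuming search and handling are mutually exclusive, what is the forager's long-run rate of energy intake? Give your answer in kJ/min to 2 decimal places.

14.00 kJ/min

R = (0.197×51 + 0.17×180) / (1 + 0.197×1.9 + 0.17×9) = 40.65/2.904 = 14 kJ/min.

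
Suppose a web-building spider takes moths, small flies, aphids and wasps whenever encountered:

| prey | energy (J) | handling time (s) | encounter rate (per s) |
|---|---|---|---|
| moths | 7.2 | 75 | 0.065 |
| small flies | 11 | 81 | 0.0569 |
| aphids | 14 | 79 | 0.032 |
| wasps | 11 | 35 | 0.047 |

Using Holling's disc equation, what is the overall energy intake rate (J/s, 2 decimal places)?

0.14 J/s

R = (0.065×7.2 + 0.0569×11 + 0.032×14 + 0.047×11) / (1 + 0.065×75 + 0.0569×81 + 0.032×79 + 0.047×35) = 2.059/14.66 = 0.1405 J/s.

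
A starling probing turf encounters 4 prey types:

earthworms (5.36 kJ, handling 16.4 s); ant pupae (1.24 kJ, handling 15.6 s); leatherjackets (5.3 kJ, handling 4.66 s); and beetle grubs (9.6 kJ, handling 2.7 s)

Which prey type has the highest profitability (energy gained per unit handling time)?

beetle grubs

In descending order of E/h:
beetle grubs: 9.6/2.7 = 3.56 kJ/s
leatherjackets: 5.3/4.66 = 1.14 kJ/s
earthworms: 5.36/16.4 = 0.327 kJ/s
ant pupae: 1.24/15.6 = 0.0795 kJ/s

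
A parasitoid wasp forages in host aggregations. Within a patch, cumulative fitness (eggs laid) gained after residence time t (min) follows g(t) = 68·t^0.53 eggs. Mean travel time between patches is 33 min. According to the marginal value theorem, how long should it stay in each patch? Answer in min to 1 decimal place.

37.2 min

Maximise g(t)/(T+t): set derivative to zero → g'(t)(T+t) = g(t).
g'(t) = 0.53·68·t^-0.47. Setting 0.53·68·t^-0.47 = 68·t^0.53/(33+t) gives 0.53(33+t) = t, so 0.47·t = 0.53×33.
t* = 0.53×33/0.47 = 37.21 min.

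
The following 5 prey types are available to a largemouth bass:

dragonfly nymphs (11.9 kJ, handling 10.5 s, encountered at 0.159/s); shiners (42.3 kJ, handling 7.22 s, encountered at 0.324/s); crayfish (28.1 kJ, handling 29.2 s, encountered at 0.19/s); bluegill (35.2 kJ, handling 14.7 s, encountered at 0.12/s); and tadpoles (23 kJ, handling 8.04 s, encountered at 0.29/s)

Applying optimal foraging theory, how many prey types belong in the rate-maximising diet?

Profitabilities (E/h, kJ/s): shiners 5.86, tadpoles 2.86, bluegill 2.39, dragonfly nymphs 1.13, crayfish 0.962. Add prey in this order while the next type's profitability exceeds the intake rate on those already taken.
Rate on top 1: 4.104. tadpoles: 2.86 < 4.104 → exclude; stop.
Optimal diet: shiners — 1 of 5 types.

1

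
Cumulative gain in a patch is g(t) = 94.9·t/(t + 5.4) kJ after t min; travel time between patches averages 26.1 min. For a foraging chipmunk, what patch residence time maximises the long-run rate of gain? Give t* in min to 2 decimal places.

11.87 min

Optimal t* satisfies g'(t*) = g(t*)/(T + t*).
g'(t) = 94.9·5.4/(t + 5.4)². Setting 94.9·5.4/(t+5.4)² = 94.9t/[(t+5.4)(26.1+t)] gives 5.4(26.1+t) = t(t+5.4), so t² = 5.4×26.1 = 140.9.
t* = √140.9 = 11.87 min.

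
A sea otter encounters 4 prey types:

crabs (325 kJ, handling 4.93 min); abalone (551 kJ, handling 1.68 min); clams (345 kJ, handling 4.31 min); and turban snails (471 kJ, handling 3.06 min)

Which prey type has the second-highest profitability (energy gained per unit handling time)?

turban snails

In descending order of E/h:
abalone: 551/1.68 = 328 kJ/min
turban snails: 471/3.06 = 154 kJ/min
clams: 345/4.31 = 80 kJ/min
crabs: 325/4.93 = 65.9 kJ/min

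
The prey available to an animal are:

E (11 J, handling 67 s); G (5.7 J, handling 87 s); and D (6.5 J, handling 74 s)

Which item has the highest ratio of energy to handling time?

E

In descending order of E/h:
E: 11/67 = 0.164 J/s
D: 6.5/74 = 0.0878 J/s
G: 5.7/87 = 0.0655 J/s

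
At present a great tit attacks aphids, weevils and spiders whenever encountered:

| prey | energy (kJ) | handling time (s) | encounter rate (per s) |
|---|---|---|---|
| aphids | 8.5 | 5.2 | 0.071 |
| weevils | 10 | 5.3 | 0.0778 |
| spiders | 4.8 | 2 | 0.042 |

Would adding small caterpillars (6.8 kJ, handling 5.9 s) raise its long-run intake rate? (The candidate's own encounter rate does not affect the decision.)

Current rate: (0.071×8.5 + 0.0778×10 + 0.042×4.8)/(1 + 0.071×5.2 + 0.0778×5.3 + 0.042×2) = 0.8486 kJ/s.
small caterpillars: E/h = 6.8/5.9 = 1.153 kJ/s.
1.153 > 0.8486, so adding small caterpillars raises the average — include it.

Yes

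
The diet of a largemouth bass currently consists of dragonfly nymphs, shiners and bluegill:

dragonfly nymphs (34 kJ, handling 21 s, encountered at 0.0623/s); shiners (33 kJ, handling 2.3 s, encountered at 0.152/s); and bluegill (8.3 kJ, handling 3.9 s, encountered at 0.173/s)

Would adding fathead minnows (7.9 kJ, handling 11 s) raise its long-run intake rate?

No

On dragonfly nymphs, shiners and bluegill alone, R = ΣλE/(1+Σλh) = 8.57/3.333 = 2.572 kJ/s.
Profitability of fathead minnows: 7.9/11 = 0.7182 kJ/s.
Since 0.7182 < R, time spent handling fathead minnows is better spent searching.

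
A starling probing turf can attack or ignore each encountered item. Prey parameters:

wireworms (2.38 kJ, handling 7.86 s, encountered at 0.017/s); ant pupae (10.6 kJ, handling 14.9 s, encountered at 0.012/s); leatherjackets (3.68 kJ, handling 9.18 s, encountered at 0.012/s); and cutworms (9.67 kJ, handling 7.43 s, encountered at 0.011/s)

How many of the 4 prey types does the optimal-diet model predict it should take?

4

Rank by E/h (kJ/s): cutworms 1.3, ant pupae 0.711, leatherjackets 0.401, wireworms 0.303. Include each in turn until the next type's E/h falls below the running intake rate.
Rate on top 1: 0.09833. ant pupae: 0.711 > 0.09833 → include.
Rate on top 2: 0.1853. leatherjackets: 0.401 > 0.1853 → include.
Rate on top 3: 0.2026. wireworms: 0.303 > 0.2026 → include.
Optimal diet: cutworms, ant pupae, leatherjackets, wireworms — 4 of 4 types.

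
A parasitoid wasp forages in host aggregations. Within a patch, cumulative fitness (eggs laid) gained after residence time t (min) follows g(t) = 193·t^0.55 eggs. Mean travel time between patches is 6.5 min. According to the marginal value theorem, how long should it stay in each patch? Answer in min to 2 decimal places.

Maximise g(t)/(T+t): set derivative to zero → g'(t)(T+t) = g(t).
g'(t) = 0.55·193·t^-0.45. Setting 0.55·193·t^-0.45 = 193·t^0.55/(6.5+t) gives 0.55(6.5+t) = t, so 0.45·t = 0.55×6.5.
t* = 0.55×6.5/0.45 = 7.944 min.

7.94 min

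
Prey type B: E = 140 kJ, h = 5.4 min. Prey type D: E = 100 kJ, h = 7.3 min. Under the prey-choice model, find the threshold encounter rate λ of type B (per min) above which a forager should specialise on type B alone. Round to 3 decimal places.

The zero-one rule: include type D iff E₂/h₂ > λE₁/(1+λh₁). Equality gives the switch point.
λE₁h₂ = E₂ + λE₂h₁ ⇒ λ = E₂/(E₁h₂ − E₂h₁) = 100/(1022 − 540) = 0.2075 per min.

0.207 per min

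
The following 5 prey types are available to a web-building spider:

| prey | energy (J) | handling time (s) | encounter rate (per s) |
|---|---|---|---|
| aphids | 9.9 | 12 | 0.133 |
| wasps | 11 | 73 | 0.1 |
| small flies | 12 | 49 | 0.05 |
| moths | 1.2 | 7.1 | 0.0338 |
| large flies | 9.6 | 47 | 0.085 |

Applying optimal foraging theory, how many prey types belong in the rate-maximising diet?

Rank by E/h (J/s): aphids 0.825, small flies 0.245, large flies 0.204, moths 0.169, wasps 0.151. Include each in turn until the next type's E/h falls below the running intake rate.
Rate on top 1: 0.5072. small flies: 0.245 < 0.5072 → exclude; stop.
Optimal diet: aphids — 1 of 5 types.

1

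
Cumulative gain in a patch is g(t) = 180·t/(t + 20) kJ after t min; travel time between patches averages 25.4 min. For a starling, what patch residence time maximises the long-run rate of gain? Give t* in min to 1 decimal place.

By the marginal value theorem, leave when the instantaneous gain rate g'(t) equals the habitat-wide average g(t)/(T + t).
g'(t) = 180·20/(t + 20)². Setting 180·20/(t+20)² = 180t/[(t+20)(25.4+t)] gives 20(25.4+t) = t(t+20), so t² = 20×25.4 = 508.
t* = √508 = 22.54 min.

22.5 min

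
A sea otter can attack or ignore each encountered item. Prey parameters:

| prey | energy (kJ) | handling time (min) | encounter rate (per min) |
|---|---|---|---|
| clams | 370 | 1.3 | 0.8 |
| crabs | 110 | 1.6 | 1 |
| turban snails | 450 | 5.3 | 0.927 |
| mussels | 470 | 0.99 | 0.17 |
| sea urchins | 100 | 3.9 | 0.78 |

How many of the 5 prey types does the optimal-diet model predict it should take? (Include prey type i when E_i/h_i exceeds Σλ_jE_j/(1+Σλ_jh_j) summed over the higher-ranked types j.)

2

E/h in descending order: mussels 475, clams 285, turban snails 84.9, crabs 68.8, sea urchins 25.6 kJ/min. The optimal diet is the largest prefix of this list for which every included type satisfies E_i/h_i > R on the types above it.
Rate on top 1: 68.39. clams: 285 > 68.39 → include.
Rate on top 2: 170.2. turban snails: 84.9 < 170.2 → exclude; stop.
Optimal diet: mussels, clams — 2 of 5 types.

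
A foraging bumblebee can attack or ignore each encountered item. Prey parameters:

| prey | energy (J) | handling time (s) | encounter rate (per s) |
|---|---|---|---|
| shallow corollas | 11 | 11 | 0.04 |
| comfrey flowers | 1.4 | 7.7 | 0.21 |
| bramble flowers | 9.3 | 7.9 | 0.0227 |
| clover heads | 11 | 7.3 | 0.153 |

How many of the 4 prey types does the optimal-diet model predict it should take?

3

E/h in descending order: clover heads 1.51, bramble flowers 1.18, shallow corollas 1, comfrey flowers 0.182 J/s. The optimal diet is the largest prefix of this list for which every included type satisfies E_i/h_i > R on the types above it.
Rate on top 1: 0.795. bramble flowers: 1.18 > 0.795 → include.
Rate on top 2: 0.8249. shallow corollas: 1 > 0.8249 → include.
Rate on top 3: 0.853. comfrey flowers: 0.182 < 0.853 → exclude; stop.
Optimal diet: clover heads, bramble flowers, shallow corollas — 3 of 4 types.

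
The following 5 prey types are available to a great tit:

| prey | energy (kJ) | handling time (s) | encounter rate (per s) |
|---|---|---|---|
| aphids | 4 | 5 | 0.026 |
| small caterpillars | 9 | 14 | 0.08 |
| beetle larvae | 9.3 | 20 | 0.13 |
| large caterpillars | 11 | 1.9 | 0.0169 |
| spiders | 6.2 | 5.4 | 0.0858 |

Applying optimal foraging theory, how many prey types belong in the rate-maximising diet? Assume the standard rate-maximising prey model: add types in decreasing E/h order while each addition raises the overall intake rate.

Profitabilities (E/h, kJ/s): large caterpillars 5.79, spiders 1.15, aphids 0.8, small caterpillars 0.643, beetle larvae 0.465. Add prey in this order while the next type's profitability exceeds the intake rate on those already taken.
Rate on top 1: 0.1801. spiders: 1.15 > 0.1801 → include.
Rate on top 2: 0.48. aphids: 0.8 > 0.48 → include.
Rate on top 3: 0.5056. small caterpillars: 0.643 > 0.5056 → include.
Rate on top 4: 0.5616. beetle larvae: 0.465 < 0.5616 → exclude; stop.
Optimal diet: large caterpillars, spiders, aphids, small caterpillars — 4 of 5 types.

4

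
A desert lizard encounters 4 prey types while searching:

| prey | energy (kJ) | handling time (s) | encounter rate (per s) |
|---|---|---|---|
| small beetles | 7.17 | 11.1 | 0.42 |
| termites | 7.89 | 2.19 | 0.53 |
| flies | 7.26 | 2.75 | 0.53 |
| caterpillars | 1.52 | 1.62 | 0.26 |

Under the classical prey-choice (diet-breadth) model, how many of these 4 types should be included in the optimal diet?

Profitabilities (E/h, kJ/s): termites 3.6, flies 2.64, caterpillars 0.938, small beetles 0.646. Add prey in this order while the next type's profitability exceeds the intake rate on those already taken.
Rate on top 1: 1.935. flies: 2.64 > 1.935 → include.
Rate on top 2: 2.219. caterpillars: 0.938 < 2.219 → exclude; stop.
Optimal diet: termites, flies — 2 of 4 types.

2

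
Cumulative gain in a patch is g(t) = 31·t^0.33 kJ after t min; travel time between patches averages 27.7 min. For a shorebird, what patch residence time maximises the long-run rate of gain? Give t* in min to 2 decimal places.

13.64 min

By the marginal value theorem, leave when the instantaneous gain rate g'(t) equals the habitat-wide average g(t)/(T + t).
g'(t) = 0.33·31·t^-0.67. Setting 0.33·31·t^-0.67 = 31·t^0.33/(27.7+t) gives 0.33(27.7+t) = t, so 0.67·t = 0.33×27.7.
t* = 0.33×27.7/0.67 = 13.64 min.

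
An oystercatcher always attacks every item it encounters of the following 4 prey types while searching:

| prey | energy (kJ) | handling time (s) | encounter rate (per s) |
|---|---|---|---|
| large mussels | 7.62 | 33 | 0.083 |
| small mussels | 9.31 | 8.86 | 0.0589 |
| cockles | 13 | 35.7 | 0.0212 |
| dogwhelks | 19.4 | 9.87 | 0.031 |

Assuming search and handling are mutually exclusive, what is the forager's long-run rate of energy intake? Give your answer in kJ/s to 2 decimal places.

0.39 kJ/s

Energy encountered per unit search time: 0.083×7.62 + 0.0589×9.31 + 0.0212×13 + 0.031×19.4 = 2.058 kJ/s.
Handling time per unit search time: 0.083×33 + 0.0589×8.86 + 0.0212×35.7 + 0.031×9.87 = 4.324.
Rate = 2.058/(1 + 4.324) = 0.3865 kJ/s.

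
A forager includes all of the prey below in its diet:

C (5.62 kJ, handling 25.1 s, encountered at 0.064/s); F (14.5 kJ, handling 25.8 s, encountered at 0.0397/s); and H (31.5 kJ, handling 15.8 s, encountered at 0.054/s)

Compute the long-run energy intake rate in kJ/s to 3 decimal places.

Energy encountered per unit search time: 0.064×5.62 + 0.0397×14.5 + 0.054×31.5 = 2.636 kJ/s.
Handling time per unit search time: 0.064×25.1 + 0.0397×25.8 + 0.054×15.8 = 3.484.
Rate = 2.636/(1 + 3.484) = 0.588 kJ/s.

0.588 kJ/s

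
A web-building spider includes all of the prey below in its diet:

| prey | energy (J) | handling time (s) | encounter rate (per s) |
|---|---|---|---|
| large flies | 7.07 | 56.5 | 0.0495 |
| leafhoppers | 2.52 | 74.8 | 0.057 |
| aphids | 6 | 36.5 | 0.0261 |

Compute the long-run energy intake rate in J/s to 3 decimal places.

0.072 J/s

Energy encountered per unit search time: 0.0495×7.07 + 0.057×2.52 + 0.0261×6 = 0.6502 J/s.
Handling time per unit search time: 0.0495×56.5 + 0.057×74.8 + 0.0261×36.5 = 8.013.
Rate = 0.6502/(1 + 8.013) = 0.07214 J/s.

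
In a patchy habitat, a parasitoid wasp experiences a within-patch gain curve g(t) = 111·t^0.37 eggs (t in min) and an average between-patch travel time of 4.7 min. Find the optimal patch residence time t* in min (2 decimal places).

Maximise g(t)/(T+t): set derivative to zero → g'(t)(T+t) = g(t).
g'(t) = 0.37·111·t^-0.63. Setting 0.37·111·t^-0.63 = 111·t^0.37/(4.7+t) gives 0.37(4.7+t) = t, so 0.63·t = 0.37×4.7.
t* = 0.37×4.7/0.63 = 2.76 min.

2.76 min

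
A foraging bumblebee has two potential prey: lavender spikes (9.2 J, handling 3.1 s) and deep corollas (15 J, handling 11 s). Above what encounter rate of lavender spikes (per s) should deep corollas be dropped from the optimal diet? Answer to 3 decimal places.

0.274 per s

At the threshold, the rate on lavender spikes alone equals the profitability of deep corollas: λ·9.2/(1 + λ·3.1) = 15/11 = 1.364.
Rearranging, λ(9.2 − 1.364×3.1) = 1.364, so λ = 1.364/4.973 = 0.2742 per s.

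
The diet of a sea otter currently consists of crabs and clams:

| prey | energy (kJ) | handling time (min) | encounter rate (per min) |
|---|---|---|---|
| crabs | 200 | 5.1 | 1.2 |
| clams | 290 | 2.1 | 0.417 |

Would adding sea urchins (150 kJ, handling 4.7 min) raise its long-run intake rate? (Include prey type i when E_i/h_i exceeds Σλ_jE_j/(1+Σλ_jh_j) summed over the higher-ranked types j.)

No

Intake rate on the current diet: R = (1.2×200 + 0.417×290) / (1 + 1.2×5.1 + 0.417×2.1) = 360.9/7.996 = 45.14 kJ/min.
Profitability of sea urchins: 150/4.7 = 31.91 kJ/min.
Since 31.91 < R, time spent handling sea urchins is better spent searching.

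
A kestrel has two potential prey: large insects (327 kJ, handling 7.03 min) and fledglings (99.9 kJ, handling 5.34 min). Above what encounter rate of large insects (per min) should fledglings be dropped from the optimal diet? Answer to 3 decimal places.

0.096 per min

The zero-one rule: include fledglings iff E₂/h₂ > λE₁/(1+λh₁). Equality gives the switch point.
λE₁h₂ = E₂ + λE₂h₁ ⇒ λ = E₂/(E₁h₂ − E₂h₁) = 99.9/(1746 − 702.3) = 0.0957 per min.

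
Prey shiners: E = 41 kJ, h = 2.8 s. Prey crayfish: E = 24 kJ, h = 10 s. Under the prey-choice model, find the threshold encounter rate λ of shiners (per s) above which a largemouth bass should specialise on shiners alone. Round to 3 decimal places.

0.070 per s

At the threshold, the rate on shiners alone equals the profitability of crayfish: λ·41/(1 + λ·2.8) = 24/10 = 2.4.
Rearranging, λ(41 − 2.4×2.8) = 2.4, so λ = 2.4/34.28 = 0.07001 per s.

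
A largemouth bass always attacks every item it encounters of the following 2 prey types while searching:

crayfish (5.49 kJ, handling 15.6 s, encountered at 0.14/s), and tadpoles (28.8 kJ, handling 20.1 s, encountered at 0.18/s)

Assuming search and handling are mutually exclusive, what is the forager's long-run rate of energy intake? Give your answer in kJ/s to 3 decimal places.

Energy encountered per unit search time: 0.14×5.49 + 0.18×28.8 = 5.953 kJ/s.
Handling time per unit search time: 0.14×15.6 + 0.18×20.1 = 5.802.
Rate = 5.953/(1 + 5.802) = 0.8751 kJ/s.

0.875 kJ/s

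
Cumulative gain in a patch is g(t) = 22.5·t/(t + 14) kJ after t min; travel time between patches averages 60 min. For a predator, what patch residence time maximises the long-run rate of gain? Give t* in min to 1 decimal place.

29.0 min

By the marginal value theorem, leave when the instantaneous gain rate g'(t) equals the habitat-wide average g(t)/(T + t).
g'(t) = 22.5·14/(t + 14)². Setting 22.5·14/(t+14)² = 22.5t/[(t+14)(60+t)] gives 14(60+t) = t(t+14), so t² = 14×60 = 840.
t* = √840 = 28.98 min.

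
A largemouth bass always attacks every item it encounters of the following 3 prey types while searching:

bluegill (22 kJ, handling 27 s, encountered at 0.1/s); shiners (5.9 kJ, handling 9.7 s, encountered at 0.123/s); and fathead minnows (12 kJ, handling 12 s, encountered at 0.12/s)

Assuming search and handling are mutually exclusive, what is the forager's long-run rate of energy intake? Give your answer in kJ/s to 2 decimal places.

R = (0.1×22 + 0.123×5.9 + 0.12×12) / (1 + 0.1×27 + 0.123×9.7 + 0.12×12) = 4.366/6.333 = 0.6893 kJ/s.

0.69 kJ/s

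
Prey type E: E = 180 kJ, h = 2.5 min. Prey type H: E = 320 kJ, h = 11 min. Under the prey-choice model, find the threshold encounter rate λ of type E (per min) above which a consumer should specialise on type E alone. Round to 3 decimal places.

At the threshold, the rate on type E alone equals the profitability of type H: λ·180/(1 + λ·2.5) = 320/11 = 29.09.
Rearranging, λ(180 − 29.09×2.5) = 29.09, so λ = 29.09/107.3 = 0.2712 per min.

0.271 per min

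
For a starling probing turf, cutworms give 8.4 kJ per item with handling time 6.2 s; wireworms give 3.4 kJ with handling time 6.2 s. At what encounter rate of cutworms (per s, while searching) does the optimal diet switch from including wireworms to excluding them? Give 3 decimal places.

0.110 per s

At the threshold, the rate on cutworms alone equals the profitability of wireworms: λ·8.4/(1 + λ·6.2) = 3.4/6.2 = 0.5484.
Rearranging, λ(8.4 − 0.5484×6.2) = 0.5484, so λ = 0.5484/5 = 0.1097 per s.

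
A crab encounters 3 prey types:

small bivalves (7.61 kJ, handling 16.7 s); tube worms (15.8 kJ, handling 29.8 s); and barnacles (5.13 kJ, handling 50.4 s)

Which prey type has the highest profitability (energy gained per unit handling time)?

In descending order of E/h:
tube worms: 15.8/29.8 = 0.53 kJ/s
small bivalves: 7.61/16.7 = 0.456 kJ/s
barnacles: 5.13/50.4 = 0.102 kJ/s

tube worms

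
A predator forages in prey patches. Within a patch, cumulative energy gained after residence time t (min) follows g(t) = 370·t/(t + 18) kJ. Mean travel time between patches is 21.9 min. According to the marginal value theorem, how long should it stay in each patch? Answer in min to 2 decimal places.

By the marginal value theorem, leave when the instantaneous gain rate g'(t) equals the habitat-wide average g(t)/(T + t).
g'(t) = 370·18/(t + 18)². Setting 370·18/(t+18)² = 370t/[(t+18)(21.9+t)] gives 18(21.9+t) = t(t+18), so t² = 18×21.9 = 394.2.
t* = √394.2 = 19.85 min.

19.85 min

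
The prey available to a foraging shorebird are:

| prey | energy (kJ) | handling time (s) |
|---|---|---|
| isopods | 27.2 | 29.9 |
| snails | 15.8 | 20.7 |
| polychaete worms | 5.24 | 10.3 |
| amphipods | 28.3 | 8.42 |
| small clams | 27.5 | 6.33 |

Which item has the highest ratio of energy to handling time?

In descending order of E/h:
small clams: 27.5/6.33 = 4.34 kJ/s
amphipods: 28.3/8.42 = 3.36 kJ/s
isopods: 27.2/29.9 = 0.91 kJ/s
snails: 15.8/20.7 = 0.763 kJ/s
polychaete worms: 5.24/10.3 = 0.509 kJ/s

small clams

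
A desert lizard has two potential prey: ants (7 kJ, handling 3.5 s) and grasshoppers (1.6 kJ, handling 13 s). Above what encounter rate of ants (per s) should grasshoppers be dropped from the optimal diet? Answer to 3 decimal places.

0.019 per s

Drop grasshoppers once their profitability E₂/h₂ falls below the rate achievable on ants alone: E₂/h₂ = λE₁/(1 + λh₁).
Solve for λ: λE₁h₂ = E₂(1 + λh₁) → λ(E₁h₂ − E₂h₁) = E₂ → λ = E₂/(E₁h₂ − E₂h₁).
λ = 1.6/(7×13 − 1.6×3.5) = 1.6/85.4 = 0.01874 per s.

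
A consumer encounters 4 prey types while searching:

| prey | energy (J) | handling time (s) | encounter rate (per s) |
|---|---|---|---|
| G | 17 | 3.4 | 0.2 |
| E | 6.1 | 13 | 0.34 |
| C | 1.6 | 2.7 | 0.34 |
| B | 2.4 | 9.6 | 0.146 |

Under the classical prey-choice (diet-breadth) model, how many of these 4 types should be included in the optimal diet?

1

Rank by E/h (J/s): G 5, C 0.593, E 0.469, B 0.25. Include each in turn until the next type's E/h falls below the running intake rate.
Rate on top 1: 2.024. C: 0.593 < 2.024 → exclude; stop.
Optimal diet: G — 1 of 4 types.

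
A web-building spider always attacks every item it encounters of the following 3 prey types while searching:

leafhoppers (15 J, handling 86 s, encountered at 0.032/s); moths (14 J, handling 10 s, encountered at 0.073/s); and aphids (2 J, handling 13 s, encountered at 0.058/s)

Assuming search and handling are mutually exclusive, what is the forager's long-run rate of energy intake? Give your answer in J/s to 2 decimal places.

R = (0.032×15 + 0.073×14 + 0.058×2) / (1 + 0.032×86 + 0.073×10 + 0.058×13) = 1.618/5.236 = 0.309 J/s.

0.31 J/s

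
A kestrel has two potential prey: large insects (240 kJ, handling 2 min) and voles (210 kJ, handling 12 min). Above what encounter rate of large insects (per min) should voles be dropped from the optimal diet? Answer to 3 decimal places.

Drop voles once their profitability E₂/h₂ falls below the rate achievable on large insects alone: E₂/h₂ = λE₁/(1 + λh₁).
Solve for λ: λE₁h₂ = E₂(1 + λh₁) → λ(E₁h₂ − E₂h₁) = E₂ → λ = E₂/(E₁h₂ − E₂h₁).
λ = 210/(240×12 − 210×2) = 210/2460 = 0.08537 per min.

0.085 per min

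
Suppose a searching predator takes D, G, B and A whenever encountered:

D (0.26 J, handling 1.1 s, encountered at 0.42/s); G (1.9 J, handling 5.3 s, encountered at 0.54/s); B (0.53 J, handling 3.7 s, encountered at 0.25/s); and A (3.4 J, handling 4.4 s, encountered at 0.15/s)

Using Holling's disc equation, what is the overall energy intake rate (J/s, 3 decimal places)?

Energy encountered per unit search time: 0.42×0.26 + 0.54×1.9 + 0.25×0.53 + 0.15×3.4 = 1.778 J/s.
Handling time per unit search time: 0.42×1.1 + 0.54×5.3 + 0.25×3.7 + 0.15×4.4 = 4.909.
Rate = 1.778/(1 + 4.909) = 0.3008 J/s.

0.301 J/s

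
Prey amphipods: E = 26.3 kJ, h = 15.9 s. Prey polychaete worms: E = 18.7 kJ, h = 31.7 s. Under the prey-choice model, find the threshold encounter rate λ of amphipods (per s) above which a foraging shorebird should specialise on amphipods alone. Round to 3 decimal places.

The zero-one rule: include polychaete worms iff E₂/h₂ > λE₁/(1+λh₁). Equality gives the switch point.
λE₁h₂ = E₂ + λE₂h₁ ⇒ λ = E₂/(E₁h₂ − E₂h₁) = 18.7/(833.7 − 297.3) = 0.03486 per s.

0.035 per s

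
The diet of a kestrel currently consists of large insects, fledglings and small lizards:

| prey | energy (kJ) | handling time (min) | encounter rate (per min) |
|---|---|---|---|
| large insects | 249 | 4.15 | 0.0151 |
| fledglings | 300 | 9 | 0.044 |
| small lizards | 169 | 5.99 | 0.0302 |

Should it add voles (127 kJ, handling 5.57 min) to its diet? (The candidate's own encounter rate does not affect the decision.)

Current rate: (0.0151×249 + 0.044×300 + 0.0302×169)/(1 + 0.0151×4.15 + 0.044×9 + 0.0302×5.99) = 13.46 kJ/min.
Profitability of voles: 127/5.57 = 22.8 kJ/min.
22.8 > 13.46, so adding voles raises the average — include it.

Yes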